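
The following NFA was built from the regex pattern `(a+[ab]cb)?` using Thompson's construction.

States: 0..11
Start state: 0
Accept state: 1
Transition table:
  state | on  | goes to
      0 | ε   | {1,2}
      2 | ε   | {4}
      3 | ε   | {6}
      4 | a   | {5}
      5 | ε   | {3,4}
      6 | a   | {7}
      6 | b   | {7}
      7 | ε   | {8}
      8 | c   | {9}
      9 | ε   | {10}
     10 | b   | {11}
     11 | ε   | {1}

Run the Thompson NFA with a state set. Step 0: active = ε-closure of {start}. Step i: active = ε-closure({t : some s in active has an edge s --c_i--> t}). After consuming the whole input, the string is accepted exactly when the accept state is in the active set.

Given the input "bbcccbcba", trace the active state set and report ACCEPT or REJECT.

Answer: REJECT

Steps:
initial (ε-close {0}): {0,1,2,4}
'b' @ 1: {}  — dead — no transitions
rest 'bcccbcba' ignored (set empty)
final: {}; accept 1 not in set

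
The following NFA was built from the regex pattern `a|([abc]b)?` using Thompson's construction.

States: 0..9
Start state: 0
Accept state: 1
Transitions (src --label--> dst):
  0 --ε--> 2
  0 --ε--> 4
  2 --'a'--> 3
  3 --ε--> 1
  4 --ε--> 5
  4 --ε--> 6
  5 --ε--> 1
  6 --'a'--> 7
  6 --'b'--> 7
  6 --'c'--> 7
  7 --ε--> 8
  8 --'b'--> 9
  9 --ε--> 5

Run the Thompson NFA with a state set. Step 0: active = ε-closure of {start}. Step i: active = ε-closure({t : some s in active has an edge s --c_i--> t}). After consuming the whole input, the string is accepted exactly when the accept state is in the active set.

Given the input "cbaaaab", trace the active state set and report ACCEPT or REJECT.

Answer: REJECT

Steps:
S₀ = ε-closure({0}) = {0,1,2,4,5,6}
'c' @ 1: {7,8}
'b' @ 2: {1,5,9}  ✓accept
'a' @ 3: {}  — state set empty
rest 'aaab' ignored (set empty)
end set {} — state 1 not in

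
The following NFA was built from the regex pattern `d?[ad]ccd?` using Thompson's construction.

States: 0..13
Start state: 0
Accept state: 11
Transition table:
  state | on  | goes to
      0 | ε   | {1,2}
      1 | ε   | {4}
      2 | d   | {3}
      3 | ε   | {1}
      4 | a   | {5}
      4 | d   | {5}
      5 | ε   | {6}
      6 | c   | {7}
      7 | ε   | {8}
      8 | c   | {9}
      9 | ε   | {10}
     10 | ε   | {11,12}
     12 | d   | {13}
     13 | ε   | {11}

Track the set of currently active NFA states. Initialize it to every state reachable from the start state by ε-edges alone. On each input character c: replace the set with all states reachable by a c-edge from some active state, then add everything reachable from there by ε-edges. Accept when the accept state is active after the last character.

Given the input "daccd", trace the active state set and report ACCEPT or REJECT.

S₀ = ε-closure({0}) = {0,1,2,4}
'd' @ 1: {1,3,4,5,6}
'a' @ 2: {5,6}
'c' @ 3: {7,8}
'c' @ 4: {9,10,11,12}  ✓accept
'd' @ 5: {11,13}  ✓accept
after full input: {11,13}  (accept=11 in)

Answer: ACCEPT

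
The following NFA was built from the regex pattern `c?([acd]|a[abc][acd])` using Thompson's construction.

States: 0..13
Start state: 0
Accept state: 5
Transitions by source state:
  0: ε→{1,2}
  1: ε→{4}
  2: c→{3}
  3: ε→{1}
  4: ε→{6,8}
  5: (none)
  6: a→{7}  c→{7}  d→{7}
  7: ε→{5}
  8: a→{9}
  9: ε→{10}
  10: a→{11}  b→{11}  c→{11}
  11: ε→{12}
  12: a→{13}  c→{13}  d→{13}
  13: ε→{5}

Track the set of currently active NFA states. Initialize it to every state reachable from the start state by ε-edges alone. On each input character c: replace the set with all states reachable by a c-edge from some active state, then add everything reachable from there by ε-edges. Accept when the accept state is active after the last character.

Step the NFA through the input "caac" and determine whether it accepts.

Answer: ACCEPT

Steps:
initial (ε-close {0}): {0,1,2,4,6,8}
'c' @ 1: {1,3,4,5,6,7,8}  (accept∈set)
'a' @ 2: {5,7,9,10}  (accept∈set)
'a' @ 3: {11,12}
'c' @ 4: {5,13}  (accept∈set)
end set {5,13} — state 5 in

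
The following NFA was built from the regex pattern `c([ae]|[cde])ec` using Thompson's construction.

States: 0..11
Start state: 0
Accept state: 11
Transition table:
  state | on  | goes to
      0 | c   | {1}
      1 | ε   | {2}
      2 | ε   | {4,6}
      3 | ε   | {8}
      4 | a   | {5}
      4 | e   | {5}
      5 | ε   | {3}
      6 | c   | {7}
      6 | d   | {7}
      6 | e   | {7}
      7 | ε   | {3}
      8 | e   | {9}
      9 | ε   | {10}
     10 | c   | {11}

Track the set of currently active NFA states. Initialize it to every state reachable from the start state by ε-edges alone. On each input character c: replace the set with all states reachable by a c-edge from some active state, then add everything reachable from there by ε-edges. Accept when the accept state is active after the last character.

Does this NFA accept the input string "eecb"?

initial (ε-close {0}): {0}
'e' @ 1: {}  — dead — no transitions
rest 'ecb' ignored (set empty)
after full input: {}  (accept=11 not in)

Answer: REJECT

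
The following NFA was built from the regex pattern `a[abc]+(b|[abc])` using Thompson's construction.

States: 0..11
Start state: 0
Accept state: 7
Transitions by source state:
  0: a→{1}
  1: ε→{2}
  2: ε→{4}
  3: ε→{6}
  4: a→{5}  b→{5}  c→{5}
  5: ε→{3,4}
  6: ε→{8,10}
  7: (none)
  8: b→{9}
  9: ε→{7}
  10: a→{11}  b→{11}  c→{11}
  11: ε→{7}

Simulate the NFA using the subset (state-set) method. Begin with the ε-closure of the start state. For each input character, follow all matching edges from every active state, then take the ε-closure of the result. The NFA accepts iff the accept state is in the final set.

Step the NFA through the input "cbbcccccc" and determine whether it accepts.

Answer: REJECT

Steps:
S₀ = ε-closure({0}) = {0}
'c' @ 1: {}  — no active states
rest 'bbcccccc' ignored (set empty)
end set {} — state 7 not in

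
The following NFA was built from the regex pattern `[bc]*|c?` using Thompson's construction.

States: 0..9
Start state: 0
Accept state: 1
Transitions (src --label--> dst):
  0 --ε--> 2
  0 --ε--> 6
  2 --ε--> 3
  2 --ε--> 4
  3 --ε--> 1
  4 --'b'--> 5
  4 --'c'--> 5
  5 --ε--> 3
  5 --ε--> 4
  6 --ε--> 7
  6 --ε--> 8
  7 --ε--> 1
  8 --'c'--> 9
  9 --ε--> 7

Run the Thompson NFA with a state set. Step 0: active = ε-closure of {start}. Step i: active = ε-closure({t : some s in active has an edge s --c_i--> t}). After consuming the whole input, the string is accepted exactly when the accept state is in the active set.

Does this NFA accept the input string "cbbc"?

Answer: ACCEPT

Trace:
S₀ = ε-closure({0}) = {0,1,2,3,4,6,7,8}
'c' @ 1: {1,3,4,5,7,9}  ✓accept
'b' @ 2: {1,3,4,5}  ✓accept
'b' @ 3: {1,3,4,5}  ✓accept
'c' @ 4: {1,3,4,5}  ✓accept
after full input: {1,3,4,5}  (accept=1 in)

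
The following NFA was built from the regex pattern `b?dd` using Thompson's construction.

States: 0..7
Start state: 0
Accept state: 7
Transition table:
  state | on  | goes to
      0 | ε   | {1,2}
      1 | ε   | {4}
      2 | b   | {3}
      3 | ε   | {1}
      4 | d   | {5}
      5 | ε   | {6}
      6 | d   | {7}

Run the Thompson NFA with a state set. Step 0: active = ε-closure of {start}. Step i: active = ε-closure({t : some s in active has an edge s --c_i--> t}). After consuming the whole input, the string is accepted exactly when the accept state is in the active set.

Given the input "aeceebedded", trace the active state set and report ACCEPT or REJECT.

S₀ = ε-closure({0}) = {0,1,2,4}
'a' @ 1: {}  — no active states
rest 'eceebedded' ignored (set empty)
end set {} — state 7 not in

Answer: REJECT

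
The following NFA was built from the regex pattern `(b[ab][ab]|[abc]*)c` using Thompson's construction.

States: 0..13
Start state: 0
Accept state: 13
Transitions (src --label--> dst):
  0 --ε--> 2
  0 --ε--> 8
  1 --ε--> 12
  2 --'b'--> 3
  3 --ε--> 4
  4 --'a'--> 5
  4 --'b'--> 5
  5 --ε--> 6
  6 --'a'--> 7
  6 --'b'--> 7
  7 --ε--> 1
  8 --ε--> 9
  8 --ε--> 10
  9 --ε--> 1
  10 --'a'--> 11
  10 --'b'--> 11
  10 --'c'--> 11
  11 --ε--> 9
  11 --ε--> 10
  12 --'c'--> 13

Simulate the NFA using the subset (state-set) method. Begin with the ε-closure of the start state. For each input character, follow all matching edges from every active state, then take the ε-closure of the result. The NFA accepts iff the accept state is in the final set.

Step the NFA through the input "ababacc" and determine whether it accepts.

Answer: ACCEPT

Derivation:
S₀ = ε-closure({0}) = {0,1,2,8,9,10,12}
'a' @ 1: {1,9,10,11,12}
'b' @ 2: {1,9,10,11,12}
'a' @ 3: {1,9,10,11,12}
'b' @ 4: {1,9,10,11,12}
'a' @ 5: {1,9,10,11,12}
'c' @ 6: {1,9,10,11,12,13}  ✓accept
'c' @ 7: {1,9,10,11,12,13}  ✓accept
after full input: {1,9,10,11,12,13}  (accept=13 in)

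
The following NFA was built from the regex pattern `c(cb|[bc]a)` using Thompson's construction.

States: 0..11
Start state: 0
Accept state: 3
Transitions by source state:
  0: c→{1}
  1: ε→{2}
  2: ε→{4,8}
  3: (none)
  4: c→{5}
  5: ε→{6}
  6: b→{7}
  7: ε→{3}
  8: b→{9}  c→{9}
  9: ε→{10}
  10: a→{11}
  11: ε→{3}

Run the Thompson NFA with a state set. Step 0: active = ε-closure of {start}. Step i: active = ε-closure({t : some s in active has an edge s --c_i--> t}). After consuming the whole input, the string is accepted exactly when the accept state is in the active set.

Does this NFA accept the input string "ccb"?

S₀ = ε-closure({0}) = {0}
'c' @ 1: {1,2,4,8}
'c' @ 2: {5,6,9,10}
'b' @ 3: {3,7}  (accept∈set)
final: {3,7}; accept 3 in set

Answer: ACCEPT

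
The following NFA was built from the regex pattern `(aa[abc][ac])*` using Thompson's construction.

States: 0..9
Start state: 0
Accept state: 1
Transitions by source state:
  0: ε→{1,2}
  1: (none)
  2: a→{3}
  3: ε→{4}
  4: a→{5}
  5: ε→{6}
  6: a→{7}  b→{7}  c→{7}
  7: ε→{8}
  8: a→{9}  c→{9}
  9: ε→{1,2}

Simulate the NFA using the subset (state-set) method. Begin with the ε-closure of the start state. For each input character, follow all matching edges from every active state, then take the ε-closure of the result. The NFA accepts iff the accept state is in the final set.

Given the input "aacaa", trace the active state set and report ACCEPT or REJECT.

Answer: REJECT

Trace:
start: ε-closure({0}) = {0,1,2}
'a' @ 1: {3,4}
'a' @ 2: {5,6}
'c' @ 3: {7,8}
'a' @ 4: {1,2,9}  [accepting]
'a' @ 5: {3,4}
after full input: {3,4}  (accept=1 not in)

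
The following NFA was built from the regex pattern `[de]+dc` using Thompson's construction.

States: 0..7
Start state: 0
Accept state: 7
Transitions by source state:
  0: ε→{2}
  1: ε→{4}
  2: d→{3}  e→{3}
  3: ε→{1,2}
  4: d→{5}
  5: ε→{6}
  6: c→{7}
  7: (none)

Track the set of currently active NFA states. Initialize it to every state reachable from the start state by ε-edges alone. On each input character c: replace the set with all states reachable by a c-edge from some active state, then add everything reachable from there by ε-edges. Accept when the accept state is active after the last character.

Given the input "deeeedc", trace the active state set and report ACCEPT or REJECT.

start: ε-closure({0}) = {0,2}
'd' @ 1: {1,2,3,4}
'e' @ 2: {1,2,3,4}
'e' @ 3: {1,2,3,4}
'e' @ 4: {1,2,3,4}
'e' @ 5: {1,2,3,4}
'd' @ 6: {1,2,3,4,5,6}
'c' @ 7: {7}  [accepting]
final: {7}; accept 7 in set

Answer: ACCEPT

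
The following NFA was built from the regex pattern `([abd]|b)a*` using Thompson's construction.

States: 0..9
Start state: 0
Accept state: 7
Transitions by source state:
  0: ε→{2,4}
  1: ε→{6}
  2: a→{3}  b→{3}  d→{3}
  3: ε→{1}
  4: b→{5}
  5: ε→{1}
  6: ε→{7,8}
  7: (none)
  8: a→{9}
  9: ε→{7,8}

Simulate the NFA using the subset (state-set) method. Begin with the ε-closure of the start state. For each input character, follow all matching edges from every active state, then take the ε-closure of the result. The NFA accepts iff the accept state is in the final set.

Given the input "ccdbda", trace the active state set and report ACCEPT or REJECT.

initial (ε-close {0}): {0,2,4}
'c' @ 1: {}  — no active states
rest 'cdbda' ignored (set empty)
end set {} — state 7 not in

Answer: REJECT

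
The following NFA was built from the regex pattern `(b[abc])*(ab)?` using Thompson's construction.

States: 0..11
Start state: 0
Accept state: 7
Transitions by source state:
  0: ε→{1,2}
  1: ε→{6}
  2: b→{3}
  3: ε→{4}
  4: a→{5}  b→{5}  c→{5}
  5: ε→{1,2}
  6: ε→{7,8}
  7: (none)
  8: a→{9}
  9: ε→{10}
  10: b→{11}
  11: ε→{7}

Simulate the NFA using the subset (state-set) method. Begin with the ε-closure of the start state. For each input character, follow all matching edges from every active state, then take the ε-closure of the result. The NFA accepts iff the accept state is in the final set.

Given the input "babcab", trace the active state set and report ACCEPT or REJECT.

Answer: ACCEPT

Trace:
S₀ = ε-closure({0}) = {0,1,2,6,7,8}
'b' @ 1: {3,4}
'a' @ 2: {1,2,5,6,7,8}  (accept∈set)
'b' @ 3: {3,4}
'c' @ 4: {1,2,5,6,7,8}  (accept∈set)
'a' @ 5: {9,10}
'b' @ 6: {7,11}  (accept∈set)
end set {7,11} — state 7 in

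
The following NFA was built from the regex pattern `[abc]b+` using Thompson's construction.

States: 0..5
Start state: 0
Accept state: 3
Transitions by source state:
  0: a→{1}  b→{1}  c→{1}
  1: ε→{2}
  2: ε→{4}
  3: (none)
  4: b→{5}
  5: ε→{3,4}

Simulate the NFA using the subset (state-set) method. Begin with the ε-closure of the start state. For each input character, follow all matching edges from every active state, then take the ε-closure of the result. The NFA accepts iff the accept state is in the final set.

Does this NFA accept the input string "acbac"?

Answer: REJECT

Derivation:
S₀ = ε-closure({0}) = {0}
'a' @ 1: {1,2,4}
'c' @ 2: {}  — state set empty
rest 'bac' ignored (set empty)
after full input: {}  (accept=3 not in)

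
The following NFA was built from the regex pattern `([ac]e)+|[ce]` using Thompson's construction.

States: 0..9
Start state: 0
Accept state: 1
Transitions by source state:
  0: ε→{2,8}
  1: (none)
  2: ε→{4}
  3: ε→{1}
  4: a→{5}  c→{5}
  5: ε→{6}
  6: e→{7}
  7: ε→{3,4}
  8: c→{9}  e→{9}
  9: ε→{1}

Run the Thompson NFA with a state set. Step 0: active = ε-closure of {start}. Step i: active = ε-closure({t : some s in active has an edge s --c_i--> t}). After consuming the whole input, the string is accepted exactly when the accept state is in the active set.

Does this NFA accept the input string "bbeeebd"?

start: ε-closure({0}) = {0,2,4,8}
'b' @ 1: {}  — state set empty
rest 'beeebd' ignored (set empty)
after full input: {}  (accept=1 not in)

Answer: REJECT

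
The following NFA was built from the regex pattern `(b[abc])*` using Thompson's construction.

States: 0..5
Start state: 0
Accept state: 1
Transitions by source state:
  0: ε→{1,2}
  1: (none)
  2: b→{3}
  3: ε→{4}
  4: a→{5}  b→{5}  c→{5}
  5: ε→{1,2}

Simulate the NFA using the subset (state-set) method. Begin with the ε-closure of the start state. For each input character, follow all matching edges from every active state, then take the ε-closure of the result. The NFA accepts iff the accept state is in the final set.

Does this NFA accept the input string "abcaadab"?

S₀ = ε-closure({0}) = {0,1,2}
'a' @ 1: {}  — no active states
rest 'bcaadab' ignored (set empty)
end set {} — state 1 not in

Answer: REJECT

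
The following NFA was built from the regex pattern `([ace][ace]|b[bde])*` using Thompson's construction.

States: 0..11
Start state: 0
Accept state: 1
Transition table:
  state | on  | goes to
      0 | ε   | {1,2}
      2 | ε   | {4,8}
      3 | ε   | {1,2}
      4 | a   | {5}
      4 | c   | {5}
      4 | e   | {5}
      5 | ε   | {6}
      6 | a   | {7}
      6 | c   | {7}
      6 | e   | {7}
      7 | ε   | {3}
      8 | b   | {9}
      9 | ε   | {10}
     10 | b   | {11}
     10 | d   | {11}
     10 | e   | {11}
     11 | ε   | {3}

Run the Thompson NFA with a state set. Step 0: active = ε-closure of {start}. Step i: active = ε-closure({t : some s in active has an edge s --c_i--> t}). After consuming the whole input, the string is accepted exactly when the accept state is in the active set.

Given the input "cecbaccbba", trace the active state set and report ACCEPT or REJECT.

S₀ = ε-closure({0}) = {0,1,2,4,8}
'c' @ 1: {5,6}
'e' @ 2: {1,2,3,4,7,8}  ✓accept
'c' @ 3: {5,6}
'b' @ 4: {}  — state set empty
rest 'accbba' ignored (set empty)
after full input: {}  (accept=1 not in)

Answer: REJECT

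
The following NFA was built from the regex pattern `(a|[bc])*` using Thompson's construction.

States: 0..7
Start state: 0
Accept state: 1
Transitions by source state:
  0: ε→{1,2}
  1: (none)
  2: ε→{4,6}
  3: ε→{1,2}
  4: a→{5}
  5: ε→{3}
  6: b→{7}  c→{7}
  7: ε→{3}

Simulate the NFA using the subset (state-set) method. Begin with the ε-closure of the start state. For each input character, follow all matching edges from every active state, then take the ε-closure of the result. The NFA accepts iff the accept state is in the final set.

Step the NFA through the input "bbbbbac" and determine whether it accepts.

Answer: ACCEPT

Derivation:
initial (ε-close {0}): {0,1,2,4,6}
'b' @ 1: {1,2,3,4,6,7}  ✓accept
'b' @ 2: {1,2,3,4,6,7}  ✓accept
'b' @ 3: {1,2,3,4,6,7}  ✓accept
'b' @ 4: {1,2,3,4,6,7}  ✓accept
'b' @ 5: {1,2,3,4,6,7}  ✓accept
'a' @ 6: {1,2,3,4,5,6}  ✓accept
'c' @ 7: {1,2,3,4,6,7}  ✓accept
after full input: {1,2,3,4,6,7}  (accept=1 in)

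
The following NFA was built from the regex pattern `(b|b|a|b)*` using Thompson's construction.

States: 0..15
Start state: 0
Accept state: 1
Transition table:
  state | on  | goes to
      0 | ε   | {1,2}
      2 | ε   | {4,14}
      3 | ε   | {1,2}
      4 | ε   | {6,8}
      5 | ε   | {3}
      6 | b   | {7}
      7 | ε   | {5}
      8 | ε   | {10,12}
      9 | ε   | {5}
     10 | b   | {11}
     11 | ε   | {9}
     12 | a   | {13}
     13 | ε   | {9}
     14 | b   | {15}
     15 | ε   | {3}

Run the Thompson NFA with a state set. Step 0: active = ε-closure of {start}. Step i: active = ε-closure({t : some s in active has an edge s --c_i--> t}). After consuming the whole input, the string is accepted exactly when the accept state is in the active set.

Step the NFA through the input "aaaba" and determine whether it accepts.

initial (ε-close {0}): {0,1,2,4,6,8,10,12,14}
'a' @ 1: {1,2,3,4,5,6,8,9,10,12,13,14}  (accept∈set)
'a' @ 2: {1,2,3,4,5,6,8,9,10,12,13,14}  (accept∈set)
'a' @ 3: {1,2,3,4,5,6,8,9,10,12,13,14}  (accept∈set)
'b' @ 4: {1,2,3,4,5,6,7,8,9,10,11,12,14,15}  (accept∈set)
'a' @ 5: {1,2,3,4,5,6,8,9,10,12,13,14}  (accept∈set)
final: {1,2,3,4,5,6,8,9,10,12,13,14}; accept 1 in set

Answer: ACCEPT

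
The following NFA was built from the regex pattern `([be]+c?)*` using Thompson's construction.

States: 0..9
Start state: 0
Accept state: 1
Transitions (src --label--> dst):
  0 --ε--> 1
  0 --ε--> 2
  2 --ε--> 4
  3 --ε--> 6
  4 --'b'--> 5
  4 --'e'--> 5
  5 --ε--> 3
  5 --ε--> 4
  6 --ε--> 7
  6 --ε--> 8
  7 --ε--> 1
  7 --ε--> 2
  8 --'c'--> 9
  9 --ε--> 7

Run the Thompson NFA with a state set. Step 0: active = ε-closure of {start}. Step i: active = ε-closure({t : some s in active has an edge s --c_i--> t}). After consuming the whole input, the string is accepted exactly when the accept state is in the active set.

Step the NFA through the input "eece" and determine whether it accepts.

Answer: ACCEPT

Derivation:
S₀ = ε-closure({0}) = {0,1,2,4}
'e' @ 1: {1,2,3,4,5,6,7,8}  ✓accept
'e' @ 2: {1,2,3,4,5,6,7,8}  ✓accept
'c' @ 3: {1,2,4,7,9}  ✓accept
'e' @ 4: {1,2,3,4,5,6,7,8}  ✓accept
after full input: {1,2,3,4,5,6,7,8}  (accept=1 in)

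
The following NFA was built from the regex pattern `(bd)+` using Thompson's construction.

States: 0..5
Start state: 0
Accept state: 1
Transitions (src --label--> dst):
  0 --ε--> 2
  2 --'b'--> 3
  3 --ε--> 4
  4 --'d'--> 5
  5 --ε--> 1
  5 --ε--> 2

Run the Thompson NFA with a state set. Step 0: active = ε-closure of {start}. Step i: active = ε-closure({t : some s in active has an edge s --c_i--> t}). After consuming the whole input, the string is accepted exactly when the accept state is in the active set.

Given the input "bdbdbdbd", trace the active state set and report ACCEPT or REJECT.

Answer: ACCEPT

Steps:
S₀ = ε-closure({0}) = {0,2}
'b' @ 1: {3,4}
'd' @ 2: {1,2,5}  (accept∈set)
'b' @ 3: {3,4}
'd' @ 4: {1,2,5}  (accept∈set)
'b' @ 5: {3,4}
'd' @ 6: {1,2,5}  (accept∈set)
'b' @ 7: {3,4}
'd' @ 8: {1,2,5}  (accept∈set)
after full input: {1,2,5}  (accept=1 in)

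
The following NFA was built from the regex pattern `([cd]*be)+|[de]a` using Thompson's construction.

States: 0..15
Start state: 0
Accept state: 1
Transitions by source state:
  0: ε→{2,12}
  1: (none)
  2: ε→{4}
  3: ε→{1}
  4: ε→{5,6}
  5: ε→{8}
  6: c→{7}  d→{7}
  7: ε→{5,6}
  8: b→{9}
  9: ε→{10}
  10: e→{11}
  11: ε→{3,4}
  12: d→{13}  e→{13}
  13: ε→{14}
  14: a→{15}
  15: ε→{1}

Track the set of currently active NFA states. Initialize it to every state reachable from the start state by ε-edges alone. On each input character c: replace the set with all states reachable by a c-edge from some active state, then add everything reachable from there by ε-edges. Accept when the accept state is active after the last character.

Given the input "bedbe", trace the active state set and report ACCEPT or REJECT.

Answer: ACCEPT

Derivation:
S₀ = ε-closure({0}) = {0,2,4,5,6,8,12}
'b' @ 1: {9,10}
'e' @ 2: {1,3,4,5,6,8,11}  ✓accept
'd' @ 3: {5,6,7,8}
'b' @ 4: {9,10}
'e' @ 5: {1,3,4,5,6,8,11}  ✓accept
end set {1,3,4,5,6,8,11} — state 1 in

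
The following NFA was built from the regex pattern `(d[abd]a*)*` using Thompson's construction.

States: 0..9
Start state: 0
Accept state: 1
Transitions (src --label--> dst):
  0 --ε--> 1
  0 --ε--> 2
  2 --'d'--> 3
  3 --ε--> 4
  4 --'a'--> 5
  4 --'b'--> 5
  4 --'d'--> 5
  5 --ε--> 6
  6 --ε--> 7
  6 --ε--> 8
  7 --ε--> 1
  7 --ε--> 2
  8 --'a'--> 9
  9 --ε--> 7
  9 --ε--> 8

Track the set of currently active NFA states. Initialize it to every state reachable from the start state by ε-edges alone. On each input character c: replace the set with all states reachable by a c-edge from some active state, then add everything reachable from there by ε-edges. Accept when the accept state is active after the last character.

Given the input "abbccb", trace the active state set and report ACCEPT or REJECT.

Answer: REJECT

Steps:
S₀ = ε-closure({0}) = {0,1,2}
'a' @ 1: {}  — no active states
rest 'bbccb' ignored (set empty)
after full input: {}  (accept=1 not in)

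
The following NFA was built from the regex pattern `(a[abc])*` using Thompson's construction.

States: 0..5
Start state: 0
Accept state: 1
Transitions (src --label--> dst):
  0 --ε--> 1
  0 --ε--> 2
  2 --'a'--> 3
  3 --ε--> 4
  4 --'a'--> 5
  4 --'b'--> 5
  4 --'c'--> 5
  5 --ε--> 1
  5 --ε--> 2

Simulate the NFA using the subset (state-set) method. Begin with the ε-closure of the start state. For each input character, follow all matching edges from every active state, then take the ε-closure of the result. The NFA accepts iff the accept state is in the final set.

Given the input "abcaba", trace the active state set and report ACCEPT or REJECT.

Answer: REJECT

Steps:
start: ε-closure({0}) = {0,1,2}
'a' @ 1: {3,4}
'b' @ 2: {1,2,5}  (accept∈set)
'c' @ 3: {}  — state set empty
rest 'aba' ignored (set empty)
end set {} — state 1 not in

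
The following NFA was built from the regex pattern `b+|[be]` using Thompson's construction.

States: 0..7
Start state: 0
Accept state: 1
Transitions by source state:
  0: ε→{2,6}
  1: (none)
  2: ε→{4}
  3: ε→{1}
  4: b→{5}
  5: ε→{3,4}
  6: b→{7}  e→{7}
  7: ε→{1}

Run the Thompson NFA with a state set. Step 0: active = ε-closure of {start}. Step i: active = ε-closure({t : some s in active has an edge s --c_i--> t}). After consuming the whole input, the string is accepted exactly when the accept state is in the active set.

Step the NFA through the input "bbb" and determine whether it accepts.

Answer: ACCEPT

Derivation:
initial (ε-close {0}): {0,2,4,6}
'b' @ 1: {1,3,4,5,7}  ✓accept
'b' @ 2: {1,3,4,5}  ✓accept
'b' @ 3: {1,3,4,5}  ✓accept
after full input: {1,3,4,5}  (accept=1 in)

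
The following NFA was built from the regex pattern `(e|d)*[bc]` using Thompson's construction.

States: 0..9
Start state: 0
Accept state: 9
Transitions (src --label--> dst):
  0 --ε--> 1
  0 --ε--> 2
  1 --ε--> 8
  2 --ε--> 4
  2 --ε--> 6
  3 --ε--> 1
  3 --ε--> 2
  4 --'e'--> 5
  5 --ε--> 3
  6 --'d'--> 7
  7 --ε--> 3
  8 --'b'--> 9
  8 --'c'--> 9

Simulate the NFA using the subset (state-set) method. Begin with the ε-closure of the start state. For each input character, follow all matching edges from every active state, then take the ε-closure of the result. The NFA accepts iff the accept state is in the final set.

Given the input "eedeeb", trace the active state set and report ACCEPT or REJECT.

Answer: ACCEPT

Trace:
S₀ = ε-closure({0}) = {0,1,2,4,6,8}
'e' @ 1: {1,2,3,4,5,6,8}
'e' @ 2: {1,2,3,4,5,6,8}
'd' @ 3: {1,2,3,4,6,7,8}
'e' @ 4: {1,2,3,4,5,6,8}
'e' @ 5: {1,2,3,4,5,6,8}
'b' @ 6: {9}  (accept∈set)
end set {9} — state 9 in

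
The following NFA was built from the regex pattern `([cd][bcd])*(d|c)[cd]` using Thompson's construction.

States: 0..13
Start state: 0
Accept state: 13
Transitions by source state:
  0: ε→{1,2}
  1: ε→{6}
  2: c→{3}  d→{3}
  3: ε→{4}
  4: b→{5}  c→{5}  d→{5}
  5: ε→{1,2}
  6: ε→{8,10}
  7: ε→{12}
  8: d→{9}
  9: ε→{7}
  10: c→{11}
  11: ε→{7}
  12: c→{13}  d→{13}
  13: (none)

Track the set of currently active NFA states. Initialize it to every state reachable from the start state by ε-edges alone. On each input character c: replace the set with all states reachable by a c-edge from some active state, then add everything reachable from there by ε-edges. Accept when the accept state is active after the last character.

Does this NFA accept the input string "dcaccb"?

Answer: REJECT

Trace:
S₀ = ε-closure({0}) = {0,1,2,6,8,10}
'd' @ 1: {3,4,7,9,12}
'c' @ 2: {1,2,5,6,8,10,13}  ✓accept
'a' @ 3: {}  — state set empty
rest 'ccb' ignored (set empty)
final: {}; accept 13 not in set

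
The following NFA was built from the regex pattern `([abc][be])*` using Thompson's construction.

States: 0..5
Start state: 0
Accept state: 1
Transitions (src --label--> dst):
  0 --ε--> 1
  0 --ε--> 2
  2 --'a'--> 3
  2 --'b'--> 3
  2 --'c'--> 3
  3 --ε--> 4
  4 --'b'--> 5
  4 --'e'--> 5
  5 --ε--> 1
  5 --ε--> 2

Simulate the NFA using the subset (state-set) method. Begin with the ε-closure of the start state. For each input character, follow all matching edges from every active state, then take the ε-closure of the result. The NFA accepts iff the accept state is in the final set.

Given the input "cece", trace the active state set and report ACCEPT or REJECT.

Answer: ACCEPT

Trace:
S₀ = ε-closure({0}) = {0,1,2}
'c' @ 1: {3,4}
'e' @ 2: {1,2,5}  [accepting]
'c' @ 3: {3,4}
'e' @ 4: {1,2,5}  [accepting]
final: {1,2,5}; accept 1 in set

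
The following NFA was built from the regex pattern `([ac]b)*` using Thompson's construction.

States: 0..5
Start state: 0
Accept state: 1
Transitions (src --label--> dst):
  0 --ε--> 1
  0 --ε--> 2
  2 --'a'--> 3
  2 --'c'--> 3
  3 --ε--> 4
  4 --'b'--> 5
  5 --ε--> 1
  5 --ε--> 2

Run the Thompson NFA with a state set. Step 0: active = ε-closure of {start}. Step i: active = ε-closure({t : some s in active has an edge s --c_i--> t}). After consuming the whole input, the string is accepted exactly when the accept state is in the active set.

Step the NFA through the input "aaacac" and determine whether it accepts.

Answer: REJECT

Derivation:
initial (ε-close {0}): {0,1,2}
'a' @ 1: {3,4}
'a' @ 2: {}  — dead — no transitions
rest 'acac' ignored (set empty)
after full input: {}  (accept=1 not in)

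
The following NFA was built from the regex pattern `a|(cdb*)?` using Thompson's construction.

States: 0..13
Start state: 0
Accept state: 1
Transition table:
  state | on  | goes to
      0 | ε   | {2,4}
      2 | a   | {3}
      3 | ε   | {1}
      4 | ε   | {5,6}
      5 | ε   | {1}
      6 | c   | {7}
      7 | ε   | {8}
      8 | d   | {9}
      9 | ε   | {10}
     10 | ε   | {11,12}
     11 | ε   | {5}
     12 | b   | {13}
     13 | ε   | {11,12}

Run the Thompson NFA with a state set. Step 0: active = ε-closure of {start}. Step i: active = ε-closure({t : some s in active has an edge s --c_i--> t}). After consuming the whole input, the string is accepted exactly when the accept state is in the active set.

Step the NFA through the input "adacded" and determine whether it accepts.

Answer: REJECT

Trace:
S₀ = ε-closure({0}) = {0,1,2,4,5,6}
'a' @ 1: {1,3}  (accept∈set)
'd' @ 2: {}  — no active states
rest 'acded' ignored (set empty)
final: {}; accept 1 not in set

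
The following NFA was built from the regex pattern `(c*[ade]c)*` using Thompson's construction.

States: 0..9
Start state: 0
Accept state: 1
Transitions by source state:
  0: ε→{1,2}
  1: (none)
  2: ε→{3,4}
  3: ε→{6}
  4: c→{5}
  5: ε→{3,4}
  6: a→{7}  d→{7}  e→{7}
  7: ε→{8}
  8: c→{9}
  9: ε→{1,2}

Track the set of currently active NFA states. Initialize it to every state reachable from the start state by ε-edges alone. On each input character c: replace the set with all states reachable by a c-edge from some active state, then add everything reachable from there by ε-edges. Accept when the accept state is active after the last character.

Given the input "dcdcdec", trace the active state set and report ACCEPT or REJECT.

Answer: REJECT

Steps:
start: ε-closure({0}) = {0,1,2,3,4,6}
'd' @ 1: {7,8}
'c' @ 2: {1,2,3,4,6,9}  ✓accept
'd' @ 3: {7,8}
'c' @ 4: {1,2,3,4,6,9}  ✓accept
'd' @ 5: {7,8}
'e' @ 6: {}  — dead — no transitions
rest 'c' ignored (set empty)
end set {} — state 1 not in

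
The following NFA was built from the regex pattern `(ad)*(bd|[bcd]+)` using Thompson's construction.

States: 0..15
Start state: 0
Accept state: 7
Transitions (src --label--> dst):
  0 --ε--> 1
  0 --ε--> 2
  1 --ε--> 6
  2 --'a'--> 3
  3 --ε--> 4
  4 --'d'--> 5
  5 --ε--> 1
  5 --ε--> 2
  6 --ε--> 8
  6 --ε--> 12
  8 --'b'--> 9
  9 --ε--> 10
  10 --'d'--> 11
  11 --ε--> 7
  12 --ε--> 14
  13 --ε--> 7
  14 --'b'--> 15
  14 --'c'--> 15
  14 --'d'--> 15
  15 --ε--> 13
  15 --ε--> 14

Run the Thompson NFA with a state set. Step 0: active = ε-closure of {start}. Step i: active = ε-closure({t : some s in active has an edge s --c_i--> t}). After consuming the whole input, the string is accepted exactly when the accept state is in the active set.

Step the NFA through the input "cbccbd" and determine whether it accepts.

initial (ε-close {0}): {0,1,2,6,8,12,14}
'c' @ 1: {7,13,14,15}  [accepting]
'b' @ 2: {7,13,14,15}  [accepting]
'c' @ 3: {7,13,14,15}  [accepting]
'c' @ 4: {7,13,14,15}  [accepting]
'b' @ 5: {7,13,14,15}  [accepting]
'd' @ 6: {7,13,14,15}  [accepting]
after full input: {7,13,14,15}  (accept=7 in)

Answer: ACCEPT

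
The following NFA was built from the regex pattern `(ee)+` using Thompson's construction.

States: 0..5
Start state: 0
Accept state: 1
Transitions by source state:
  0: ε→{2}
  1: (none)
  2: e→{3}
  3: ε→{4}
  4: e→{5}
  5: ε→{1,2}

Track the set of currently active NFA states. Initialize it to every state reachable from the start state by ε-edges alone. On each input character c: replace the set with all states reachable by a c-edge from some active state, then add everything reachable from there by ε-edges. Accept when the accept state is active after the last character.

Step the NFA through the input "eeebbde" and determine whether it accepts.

S₀ = ε-closure({0}) = {0,2}
'e' @ 1: {3,4}
'e' @ 2: {1,2,5}  [accepting]
'e' @ 3: {3,4}
'b' @ 4: {}  — no active states
rest 'bde' ignored (set empty)
after full input: {}  (accept=1 not in)

Answer: REJECT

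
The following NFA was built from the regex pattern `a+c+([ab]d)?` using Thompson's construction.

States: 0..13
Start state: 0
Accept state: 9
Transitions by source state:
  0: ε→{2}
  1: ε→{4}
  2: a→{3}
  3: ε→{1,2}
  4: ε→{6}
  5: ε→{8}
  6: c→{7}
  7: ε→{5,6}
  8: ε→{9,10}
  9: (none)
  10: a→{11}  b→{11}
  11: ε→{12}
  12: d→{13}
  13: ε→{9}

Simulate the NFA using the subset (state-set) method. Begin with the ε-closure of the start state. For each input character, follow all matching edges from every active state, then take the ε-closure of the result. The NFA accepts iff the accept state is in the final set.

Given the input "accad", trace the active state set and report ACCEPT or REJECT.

Answer: ACCEPT

Steps:
start: ε-closure({0}) = {0,2}
'a' @ 1: {1,2,3,4,6}
'c' @ 2: {5,6,7,8,9,10}  ✓accept
'c' @ 3: {5,6,7,8,9,10}  ✓accept
'a' @ 4: {11,12}
'd' @ 5: {9,13}  ✓accept
final: {9,13}; accept 9 in set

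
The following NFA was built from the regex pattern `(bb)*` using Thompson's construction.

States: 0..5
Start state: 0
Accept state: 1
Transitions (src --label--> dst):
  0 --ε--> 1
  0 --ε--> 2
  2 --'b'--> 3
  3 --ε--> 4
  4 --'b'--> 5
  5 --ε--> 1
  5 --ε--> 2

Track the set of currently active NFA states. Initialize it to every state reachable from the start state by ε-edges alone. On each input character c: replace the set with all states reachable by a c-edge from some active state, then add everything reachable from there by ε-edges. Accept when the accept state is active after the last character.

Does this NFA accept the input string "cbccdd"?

Answer: REJECT

Derivation:
initial (ε-close {0}): {0,1,2}
'c' @ 1: {}  — dead — no transitions
rest 'bccdd' ignored (set empty)
final: {}; accept 1 not in set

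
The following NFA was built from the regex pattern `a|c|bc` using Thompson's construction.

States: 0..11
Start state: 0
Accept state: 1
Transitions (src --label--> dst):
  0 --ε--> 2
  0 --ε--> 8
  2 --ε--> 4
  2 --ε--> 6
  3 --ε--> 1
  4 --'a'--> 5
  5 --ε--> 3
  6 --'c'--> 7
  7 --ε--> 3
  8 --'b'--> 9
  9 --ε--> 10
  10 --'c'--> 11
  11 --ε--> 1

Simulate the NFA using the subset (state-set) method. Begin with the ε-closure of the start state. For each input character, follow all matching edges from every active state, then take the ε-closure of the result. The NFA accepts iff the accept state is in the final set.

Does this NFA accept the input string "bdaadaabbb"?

initial (ε-close {0}): {0,2,4,6,8}
'b' @ 1: {9,10}
'd' @ 2: {}  — dead — no transitions
rest 'aadaabbb' ignored (set empty)
end set {} — state 1 not in

Answer: REJECT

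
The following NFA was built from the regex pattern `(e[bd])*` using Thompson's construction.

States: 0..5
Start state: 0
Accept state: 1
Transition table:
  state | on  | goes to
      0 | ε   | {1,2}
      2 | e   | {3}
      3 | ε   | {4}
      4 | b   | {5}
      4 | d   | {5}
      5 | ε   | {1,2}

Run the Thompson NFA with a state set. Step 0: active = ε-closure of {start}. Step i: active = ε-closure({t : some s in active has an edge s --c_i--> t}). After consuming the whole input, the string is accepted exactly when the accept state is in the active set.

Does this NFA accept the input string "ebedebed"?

Answer: ACCEPT

Trace:
S₀ = ε-closure({0}) = {0,1,2}
'e' @ 1: {3,4}
'b' @ 2: {1,2,5}  ✓accept
'e' @ 3: {3,4}
'd' @ 4: {1,2,5}  ✓accept
'e' @ 5: {3,4}
'b' @ 6: {1,2,5}  ✓accept
'e' @ 7: {3,4}
'd' @ 8: {1,2,5}  ✓accept
after full input: {1,2,5}  (accept=1 in)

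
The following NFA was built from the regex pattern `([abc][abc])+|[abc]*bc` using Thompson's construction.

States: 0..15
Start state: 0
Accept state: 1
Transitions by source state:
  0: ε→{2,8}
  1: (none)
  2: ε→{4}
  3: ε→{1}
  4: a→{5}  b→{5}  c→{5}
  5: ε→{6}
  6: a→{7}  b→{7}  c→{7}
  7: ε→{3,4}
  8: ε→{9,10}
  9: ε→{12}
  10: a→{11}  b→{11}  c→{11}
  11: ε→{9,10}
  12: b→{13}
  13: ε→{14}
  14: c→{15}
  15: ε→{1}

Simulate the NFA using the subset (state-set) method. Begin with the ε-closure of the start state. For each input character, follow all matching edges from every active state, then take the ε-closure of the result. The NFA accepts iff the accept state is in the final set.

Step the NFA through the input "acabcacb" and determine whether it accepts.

initial (ε-close {0}): {0,2,4,8,9,10,12}
'a' @ 1: {5,6,9,10,11,12}
'c' @ 2: {1,3,4,7,9,10,11,12}  (accept∈set)
'a' @ 3: {5,6,9,10,11,12}
'b' @ 4: {1,3,4,7,9,10,11,12,13,14}  (accept∈set)
'c' @ 5: {1,5,6,9,10,11,12,15}  (accept∈set)
'a' @ 6: {1,3,4,7,9,10,11,12}  (accept∈set)
'c' @ 7: {5,6,9,10,11,12}
'b' @ 8: {1,3,4,7,9,10,11,12,13,14}  (accept∈set)
end set {1,3,4,7,9,10,11,12,13,14} — state 1 in

Answer: ACCEPT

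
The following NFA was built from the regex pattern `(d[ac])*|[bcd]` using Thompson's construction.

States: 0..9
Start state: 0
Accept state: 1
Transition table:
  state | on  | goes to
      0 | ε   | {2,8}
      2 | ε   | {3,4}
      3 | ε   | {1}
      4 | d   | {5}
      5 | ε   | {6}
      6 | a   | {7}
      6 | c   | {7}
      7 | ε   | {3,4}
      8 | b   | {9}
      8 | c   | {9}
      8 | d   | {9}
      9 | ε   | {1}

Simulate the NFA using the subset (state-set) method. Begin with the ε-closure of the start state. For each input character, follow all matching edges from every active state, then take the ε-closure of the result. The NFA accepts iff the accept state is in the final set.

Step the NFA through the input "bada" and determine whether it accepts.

S₀ = ε-closure({0}) = {0,1,2,3,4,8}
'b' @ 1: {1,9}  [accepting]
'a' @ 2: {}  — state set empty
rest 'da' ignored (set empty)
after full input: {}  (accept=1 not in)

Answer: REJECT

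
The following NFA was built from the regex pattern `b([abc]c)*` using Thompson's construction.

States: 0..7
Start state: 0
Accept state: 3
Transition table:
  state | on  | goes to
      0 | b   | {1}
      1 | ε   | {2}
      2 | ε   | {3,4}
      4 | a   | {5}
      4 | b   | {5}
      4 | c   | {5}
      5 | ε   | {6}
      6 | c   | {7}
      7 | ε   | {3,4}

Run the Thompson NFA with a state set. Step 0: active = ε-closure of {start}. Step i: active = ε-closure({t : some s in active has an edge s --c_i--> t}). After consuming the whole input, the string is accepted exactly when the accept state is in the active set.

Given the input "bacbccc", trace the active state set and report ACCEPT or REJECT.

Answer: ACCEPT

Steps:
start: ε-closure({0}) = {0}
'b' @ 1: {1,2,3,4}  (accept∈set)
'a' @ 2: {5,6}
'c' @ 3: {3,4,7}  (accept∈set)
'b' @ 4: {5,6}
'c' @ 5: {3,4,7}  (accept∈set)
'c' @ 6: {5,6}
'c' @ 7: {3,4,7}  (accept∈set)
end set {3,4,7} — state 3 in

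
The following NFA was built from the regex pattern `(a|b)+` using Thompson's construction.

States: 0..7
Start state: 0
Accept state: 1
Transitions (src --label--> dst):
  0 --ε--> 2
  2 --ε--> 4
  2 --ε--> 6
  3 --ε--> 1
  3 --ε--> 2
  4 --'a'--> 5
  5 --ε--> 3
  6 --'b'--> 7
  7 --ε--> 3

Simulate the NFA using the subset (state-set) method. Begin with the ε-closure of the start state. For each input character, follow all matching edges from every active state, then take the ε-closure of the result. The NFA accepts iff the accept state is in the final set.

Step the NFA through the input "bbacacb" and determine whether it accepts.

Answer: REJECT

Derivation:
initial (ε-close {0}): {0,2,4,6}
'b' @ 1: {1,2,3,4,6,7}  ✓accept
'b' @ 2: {1,2,3,4,6,7}  ✓accept
'a' @ 3: {1,2,3,4,5,6}  ✓accept
'c' @ 4: {}  — dead — no transitions
rest 'acb' ignored (set empty)
final: {}; accept 1 not in set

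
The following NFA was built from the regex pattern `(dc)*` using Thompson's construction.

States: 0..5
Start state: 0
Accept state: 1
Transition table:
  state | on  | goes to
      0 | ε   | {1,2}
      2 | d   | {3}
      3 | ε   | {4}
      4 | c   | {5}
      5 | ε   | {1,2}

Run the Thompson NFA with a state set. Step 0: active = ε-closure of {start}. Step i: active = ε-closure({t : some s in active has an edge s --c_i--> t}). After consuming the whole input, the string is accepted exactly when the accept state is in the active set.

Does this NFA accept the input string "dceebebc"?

start: ε-closure({0}) = {0,1,2}
'd' @ 1: {3,4}
'c' @ 2: {1,2,5}  (accept∈set)
'e' @ 3: {}  — dead — no transitions
rest 'ebebc' ignored (set empty)
final: {}; accept 1 not in set

Answer: REJECT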